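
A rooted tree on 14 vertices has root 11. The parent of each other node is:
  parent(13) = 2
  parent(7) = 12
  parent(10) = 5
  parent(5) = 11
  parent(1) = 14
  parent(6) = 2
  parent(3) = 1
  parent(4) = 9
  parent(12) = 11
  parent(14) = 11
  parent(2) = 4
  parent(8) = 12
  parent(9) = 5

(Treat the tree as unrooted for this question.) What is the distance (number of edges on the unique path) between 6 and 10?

5

The path is 6 - 2 - 4 - 9 - 5 - 10, which has 5 edges.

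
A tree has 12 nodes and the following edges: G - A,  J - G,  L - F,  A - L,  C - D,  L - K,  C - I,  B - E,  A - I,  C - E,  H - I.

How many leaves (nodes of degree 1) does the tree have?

Degree-1 nodes: B, D, F, H, J, K — 6 of them.

6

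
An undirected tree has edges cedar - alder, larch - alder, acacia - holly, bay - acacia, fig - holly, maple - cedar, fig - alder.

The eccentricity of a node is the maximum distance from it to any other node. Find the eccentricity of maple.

Distances from maple peak at 6, attained at bay.
maple-cedar-alder-fig-holly-acacia-bay

6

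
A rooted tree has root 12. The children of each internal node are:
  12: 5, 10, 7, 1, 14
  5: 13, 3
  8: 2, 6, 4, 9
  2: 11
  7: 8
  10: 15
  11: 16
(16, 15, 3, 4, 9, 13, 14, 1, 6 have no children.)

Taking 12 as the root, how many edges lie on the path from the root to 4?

Path from 12 to 4: 12 – 7 – 8 – 4, which has 3 edges.

3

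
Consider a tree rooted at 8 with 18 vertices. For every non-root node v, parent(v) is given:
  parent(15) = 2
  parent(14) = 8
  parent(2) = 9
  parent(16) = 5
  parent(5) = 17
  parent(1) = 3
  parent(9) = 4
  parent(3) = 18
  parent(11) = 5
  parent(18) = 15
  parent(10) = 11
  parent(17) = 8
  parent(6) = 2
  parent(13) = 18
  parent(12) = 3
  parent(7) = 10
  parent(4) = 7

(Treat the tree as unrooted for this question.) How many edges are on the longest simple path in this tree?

13

A longest path is 1 – 3 – 18 – 15 – 2 – 9 – 4 – 7 – 10 – 11 – 5 – 17 – 8 – 14, with 13 edges.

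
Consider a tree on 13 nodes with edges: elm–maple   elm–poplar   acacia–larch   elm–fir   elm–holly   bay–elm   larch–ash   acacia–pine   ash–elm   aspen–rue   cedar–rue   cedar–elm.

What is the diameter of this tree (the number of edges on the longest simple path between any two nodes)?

7

A longest path is pine - acacia - larch - ash - elm - cedar - rue - aspen, with 7 edges.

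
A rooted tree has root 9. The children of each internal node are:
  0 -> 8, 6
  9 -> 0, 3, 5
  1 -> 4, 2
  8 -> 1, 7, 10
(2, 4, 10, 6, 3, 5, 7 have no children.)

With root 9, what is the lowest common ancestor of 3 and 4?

9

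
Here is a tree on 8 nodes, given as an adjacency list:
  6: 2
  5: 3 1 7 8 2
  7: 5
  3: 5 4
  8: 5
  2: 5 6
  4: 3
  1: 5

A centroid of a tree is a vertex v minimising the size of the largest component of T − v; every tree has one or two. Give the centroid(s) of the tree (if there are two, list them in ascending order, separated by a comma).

5

Delete 5: the remaining components have sizes 2, 2, 1, 1, 1. Max 2 ≤ 4, so 5 is a centroid.
No neighbour of 5 does as well, so 5 is the unique centroid.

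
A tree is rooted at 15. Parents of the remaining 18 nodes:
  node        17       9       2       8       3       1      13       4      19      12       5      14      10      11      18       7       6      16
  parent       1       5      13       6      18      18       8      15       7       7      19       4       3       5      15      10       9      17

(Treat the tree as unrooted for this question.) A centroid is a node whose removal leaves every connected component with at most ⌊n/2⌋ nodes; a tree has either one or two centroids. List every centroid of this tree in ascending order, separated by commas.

7

Delete 7: the remaining components have sizes 9, 8, 1. Max 9 ≤ 9, so 7 is a centroid.
No neighbour of 7 does as well, so 7 is the unique centroid.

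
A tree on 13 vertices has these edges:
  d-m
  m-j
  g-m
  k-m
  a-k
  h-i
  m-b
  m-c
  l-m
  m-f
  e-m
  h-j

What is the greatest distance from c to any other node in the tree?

4

A farthest node from c is i.
The path c – m – j – h – i has 4 edges.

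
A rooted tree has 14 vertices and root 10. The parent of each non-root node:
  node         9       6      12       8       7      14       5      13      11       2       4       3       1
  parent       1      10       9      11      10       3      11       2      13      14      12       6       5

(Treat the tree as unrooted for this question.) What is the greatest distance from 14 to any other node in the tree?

The node farthest from 14 is 4, via 14-2-13-11-5-1-9-12-4 — 8 edges.

8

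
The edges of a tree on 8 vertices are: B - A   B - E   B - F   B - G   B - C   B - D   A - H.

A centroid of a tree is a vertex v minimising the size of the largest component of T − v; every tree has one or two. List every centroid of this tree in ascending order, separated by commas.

B

Delete B: the remaining components have sizes 2, 1, 1, 1, 1, 1. Max 2 ≤ 4, so B is a centroid.
Every other node leaves some component of size > 4, so the centroid is unique.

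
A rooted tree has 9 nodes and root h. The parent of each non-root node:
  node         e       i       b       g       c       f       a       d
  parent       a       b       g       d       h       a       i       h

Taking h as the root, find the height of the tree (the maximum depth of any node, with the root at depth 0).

The longest root-to-leaf path is h-d-g-b-i-a-e (6 edges).

6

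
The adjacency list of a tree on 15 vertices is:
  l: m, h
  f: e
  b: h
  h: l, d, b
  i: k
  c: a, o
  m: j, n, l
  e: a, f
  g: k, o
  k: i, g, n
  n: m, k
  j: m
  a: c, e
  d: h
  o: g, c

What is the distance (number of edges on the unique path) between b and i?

6

b–h–l–m–n–k–i: 6 edges.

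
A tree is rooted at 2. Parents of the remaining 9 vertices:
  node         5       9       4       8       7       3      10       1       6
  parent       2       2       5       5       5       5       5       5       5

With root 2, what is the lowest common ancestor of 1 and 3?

Ancestors of 1 (toward the root): 1, 5, 2.
Ancestors of 3: 3, 5, 2.
The deepest node appearing in both lists is 5.

5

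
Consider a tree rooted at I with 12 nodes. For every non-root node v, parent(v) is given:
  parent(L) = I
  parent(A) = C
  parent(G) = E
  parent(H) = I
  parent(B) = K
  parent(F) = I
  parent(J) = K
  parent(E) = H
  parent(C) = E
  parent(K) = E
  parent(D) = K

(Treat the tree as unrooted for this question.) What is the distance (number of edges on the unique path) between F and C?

4

The path is F - I - H - E - C, which has 4 edges.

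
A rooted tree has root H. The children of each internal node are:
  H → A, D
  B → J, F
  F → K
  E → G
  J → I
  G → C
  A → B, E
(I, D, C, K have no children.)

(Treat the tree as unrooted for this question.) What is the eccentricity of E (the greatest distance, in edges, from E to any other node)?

Distances from E peak at 4, attained at K (I also at distance 4).
E – A – B – F – K

4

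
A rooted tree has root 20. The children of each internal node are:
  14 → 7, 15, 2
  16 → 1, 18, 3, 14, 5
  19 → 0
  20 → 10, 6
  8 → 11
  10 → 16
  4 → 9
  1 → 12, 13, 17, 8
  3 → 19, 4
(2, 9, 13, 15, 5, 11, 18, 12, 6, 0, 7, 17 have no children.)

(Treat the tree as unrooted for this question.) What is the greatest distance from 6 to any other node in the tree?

The node farthest from 6 is 0 (9, 11 also at distance 6), via 6 – 20 – 10 – 16 – 3 – 19 – 0 — 6 edges.

6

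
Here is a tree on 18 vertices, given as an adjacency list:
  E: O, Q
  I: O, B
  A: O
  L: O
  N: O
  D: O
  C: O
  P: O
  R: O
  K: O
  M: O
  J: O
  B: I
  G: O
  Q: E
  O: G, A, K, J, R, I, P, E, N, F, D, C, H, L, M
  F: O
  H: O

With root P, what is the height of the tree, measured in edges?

3

The longest root-to-leaf path is P-O-E-Q (3 edges).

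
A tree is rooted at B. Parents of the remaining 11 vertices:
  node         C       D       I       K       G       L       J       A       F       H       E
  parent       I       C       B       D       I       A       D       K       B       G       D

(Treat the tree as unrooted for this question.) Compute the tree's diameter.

7

BFS from H reaches L last, at distance 7; BFS from L confirms no node is farther.
Path: H – G – I – C – D – K – A – L.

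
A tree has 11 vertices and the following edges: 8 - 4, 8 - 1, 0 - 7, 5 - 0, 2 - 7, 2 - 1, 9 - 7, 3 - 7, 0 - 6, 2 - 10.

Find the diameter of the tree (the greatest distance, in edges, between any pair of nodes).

6

Starting from 4, a farthest node is 5 at distance 6.
One longest path: 4 – 8 – 1 – 2 – 7 – 0 – 5.
So the diameter is 6.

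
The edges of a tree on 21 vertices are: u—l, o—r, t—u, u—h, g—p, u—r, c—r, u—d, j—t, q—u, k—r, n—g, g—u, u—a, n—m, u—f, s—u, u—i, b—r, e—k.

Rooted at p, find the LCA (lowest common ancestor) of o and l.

u

Ancestors of o (toward the root): o, r, u, g, p.
Ancestors of l: l, u, g, p.
The deepest node appearing in both lists is u.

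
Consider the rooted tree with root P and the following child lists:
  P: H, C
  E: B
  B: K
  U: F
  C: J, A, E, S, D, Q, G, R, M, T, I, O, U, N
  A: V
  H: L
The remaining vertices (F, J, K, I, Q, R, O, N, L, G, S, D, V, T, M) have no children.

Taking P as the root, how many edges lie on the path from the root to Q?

Path from P to Q: P–C–Q, which has 2 edges.

2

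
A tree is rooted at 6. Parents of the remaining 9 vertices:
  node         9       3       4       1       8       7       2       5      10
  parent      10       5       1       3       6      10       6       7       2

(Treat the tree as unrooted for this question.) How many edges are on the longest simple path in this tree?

A longest path is 8 - 6 - 2 - 10 - 7 - 5 - 3 - 1 - 4, with 8 edges.

8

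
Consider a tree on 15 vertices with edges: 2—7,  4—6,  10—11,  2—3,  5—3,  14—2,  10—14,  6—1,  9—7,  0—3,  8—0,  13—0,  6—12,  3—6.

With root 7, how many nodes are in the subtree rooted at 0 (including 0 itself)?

3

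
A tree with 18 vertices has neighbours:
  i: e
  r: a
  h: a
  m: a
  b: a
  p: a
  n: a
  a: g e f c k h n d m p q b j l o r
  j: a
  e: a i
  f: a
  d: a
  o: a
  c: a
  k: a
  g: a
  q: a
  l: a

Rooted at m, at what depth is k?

2

Climbing from k to the root: k – a – m. That's 2 steps.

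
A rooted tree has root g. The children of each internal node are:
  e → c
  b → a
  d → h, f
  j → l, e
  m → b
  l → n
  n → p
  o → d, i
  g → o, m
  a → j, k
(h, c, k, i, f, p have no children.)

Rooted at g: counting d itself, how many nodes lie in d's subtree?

d's subtree: {d, h, f}, size 3.

3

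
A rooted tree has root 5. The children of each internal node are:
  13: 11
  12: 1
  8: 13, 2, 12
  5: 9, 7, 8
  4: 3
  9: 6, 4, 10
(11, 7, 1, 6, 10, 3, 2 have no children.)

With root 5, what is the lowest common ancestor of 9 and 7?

5

Path 9→root: 9 5; path 7→root: 7 5.
First common node: 5.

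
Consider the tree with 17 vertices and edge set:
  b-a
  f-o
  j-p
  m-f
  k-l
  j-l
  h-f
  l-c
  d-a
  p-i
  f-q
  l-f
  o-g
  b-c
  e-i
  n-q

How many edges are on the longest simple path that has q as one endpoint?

Distances from q peak at 6, attained at d (e also at distance 6).
q-f-l-c-b-a-d

6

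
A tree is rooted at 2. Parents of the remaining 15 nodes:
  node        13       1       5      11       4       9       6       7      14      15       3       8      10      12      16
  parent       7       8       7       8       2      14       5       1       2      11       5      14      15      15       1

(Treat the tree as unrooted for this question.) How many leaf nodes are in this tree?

Degree-1 nodes: 3, 4, 6, 9, 10, 12, 13, 16 — 8 of them.

8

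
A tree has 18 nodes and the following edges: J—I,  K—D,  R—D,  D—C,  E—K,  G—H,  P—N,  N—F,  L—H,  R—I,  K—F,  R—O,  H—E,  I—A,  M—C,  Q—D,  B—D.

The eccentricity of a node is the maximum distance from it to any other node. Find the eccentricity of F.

5

A farthest node from F is A (J also at distance 5).
The path F – K – D – R – I – A has 5 edges.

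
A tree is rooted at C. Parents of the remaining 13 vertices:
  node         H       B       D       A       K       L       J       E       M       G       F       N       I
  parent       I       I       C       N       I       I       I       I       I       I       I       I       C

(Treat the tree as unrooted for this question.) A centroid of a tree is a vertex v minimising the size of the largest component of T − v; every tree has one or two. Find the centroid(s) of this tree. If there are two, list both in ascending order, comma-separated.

I

If I is removed the pieces have sizes 2, 2, 1, 1, 1, 1, 1, 1, 1, 1, 1, all ≤ ⌊14/2⌋ = 7.
No neighbour of I does as well, so I is the unique centroid.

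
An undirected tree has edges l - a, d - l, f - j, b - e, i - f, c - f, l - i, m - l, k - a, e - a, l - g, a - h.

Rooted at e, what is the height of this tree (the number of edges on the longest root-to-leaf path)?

5

A deepest node is c, reached by e-a-l-i-f-c.
That path has 5 edges, so the height is 5.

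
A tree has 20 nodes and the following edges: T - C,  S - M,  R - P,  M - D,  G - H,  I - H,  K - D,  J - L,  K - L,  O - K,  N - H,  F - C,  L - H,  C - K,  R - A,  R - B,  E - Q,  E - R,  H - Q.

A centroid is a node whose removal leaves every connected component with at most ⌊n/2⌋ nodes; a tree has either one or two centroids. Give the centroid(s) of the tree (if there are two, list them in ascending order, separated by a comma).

Delete H: the remaining components have sizes 10, 6, 1, 1, 1. Max 10 ≤ 10, so H is a centroid.
L is adjacent to H and is also a centroid (the largest component after removing it is likewise 10).

H, L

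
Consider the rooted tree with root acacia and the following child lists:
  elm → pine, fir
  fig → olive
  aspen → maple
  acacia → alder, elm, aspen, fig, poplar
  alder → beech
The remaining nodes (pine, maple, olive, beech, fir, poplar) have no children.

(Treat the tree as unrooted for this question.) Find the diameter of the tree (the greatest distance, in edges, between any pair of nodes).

4

BFS from maple reaches olive last, at distance 4; BFS from olive confirms no node is farther.
Path: maple–aspen–acacia–fig–olive.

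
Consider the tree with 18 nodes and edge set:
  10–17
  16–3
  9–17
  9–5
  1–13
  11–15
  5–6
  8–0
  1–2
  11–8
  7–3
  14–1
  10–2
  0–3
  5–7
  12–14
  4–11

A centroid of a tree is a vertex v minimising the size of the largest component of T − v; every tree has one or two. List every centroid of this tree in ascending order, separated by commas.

If 5 is removed the pieces have sizes 8, 8, 1, all ≤ ⌊18/2⌋ = 9.
Every other node leaves some component of size > 9, so the centroid is unique.

5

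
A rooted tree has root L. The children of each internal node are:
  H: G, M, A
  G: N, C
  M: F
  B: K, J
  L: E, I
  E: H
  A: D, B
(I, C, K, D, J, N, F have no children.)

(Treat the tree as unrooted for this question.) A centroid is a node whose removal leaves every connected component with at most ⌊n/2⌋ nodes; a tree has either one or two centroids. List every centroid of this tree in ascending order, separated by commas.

H

Removing H splits the tree into components of sizes 5, 3, 3, 2; the largest is 5 ≤ ⌊14/2⌋ = 7.
No neighbour of H does as well, so H is the unique centroid.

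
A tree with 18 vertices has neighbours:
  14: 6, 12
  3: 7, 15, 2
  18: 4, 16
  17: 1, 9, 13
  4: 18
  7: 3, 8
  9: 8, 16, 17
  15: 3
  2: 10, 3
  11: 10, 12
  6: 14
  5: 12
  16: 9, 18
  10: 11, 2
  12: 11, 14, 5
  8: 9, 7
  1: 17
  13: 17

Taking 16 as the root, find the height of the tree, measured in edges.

10

A deepest node is 6, reached by 16–9–8–7–3–2–10–11–12–14–6.
That path has 10 edges, so the height is 10.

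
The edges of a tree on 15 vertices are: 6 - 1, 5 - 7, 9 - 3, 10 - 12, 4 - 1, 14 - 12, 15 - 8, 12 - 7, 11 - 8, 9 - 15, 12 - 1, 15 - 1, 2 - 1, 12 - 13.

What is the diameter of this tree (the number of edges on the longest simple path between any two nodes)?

Starting from 11, a farthest node is 5 at distance 6.
One longest path: 11–8–15–1–12–7–5.
So the diameter is 6.

6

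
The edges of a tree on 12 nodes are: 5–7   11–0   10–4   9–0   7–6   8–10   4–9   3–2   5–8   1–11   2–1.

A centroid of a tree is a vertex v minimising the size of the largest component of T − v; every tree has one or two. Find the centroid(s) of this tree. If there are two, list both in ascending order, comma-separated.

4, 9

Removing 9 splits the tree into components of sizes 6, 5; the largest is 6 ≤ ⌊12/2⌋ = 6.
4 is adjacent to 9 and is also a centroid (the largest component after removing it is likewise 6).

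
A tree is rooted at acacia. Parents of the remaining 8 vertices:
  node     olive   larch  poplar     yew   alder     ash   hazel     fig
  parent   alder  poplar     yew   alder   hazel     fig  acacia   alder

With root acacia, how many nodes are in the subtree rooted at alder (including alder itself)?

7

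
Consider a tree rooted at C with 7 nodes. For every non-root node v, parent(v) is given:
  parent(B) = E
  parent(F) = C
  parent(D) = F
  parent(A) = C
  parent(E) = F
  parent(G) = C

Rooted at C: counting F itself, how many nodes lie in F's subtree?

F's subtree: {F, D, E, B}, size 4.

4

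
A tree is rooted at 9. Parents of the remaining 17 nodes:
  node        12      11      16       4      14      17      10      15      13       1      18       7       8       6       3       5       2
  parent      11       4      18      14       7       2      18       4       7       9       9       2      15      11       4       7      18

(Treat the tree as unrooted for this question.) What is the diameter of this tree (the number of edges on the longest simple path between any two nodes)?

BFS from 1 reaches 6 last, at distance 8; BFS from 6 confirms no node is farther.
Path: 1 – 9 – 18 – 2 – 7 – 14 – 4 – 11 – 6.

8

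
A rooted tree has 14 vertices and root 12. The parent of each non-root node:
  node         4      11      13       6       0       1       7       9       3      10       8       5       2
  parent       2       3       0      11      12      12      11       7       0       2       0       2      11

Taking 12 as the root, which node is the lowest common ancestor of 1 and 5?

Ancestors of 1 (toward the root): 1, 12.
Ancestors of 5: 5, 2, 11, 3, 0, 12.
The deepest node appearing in both lists is 12.

12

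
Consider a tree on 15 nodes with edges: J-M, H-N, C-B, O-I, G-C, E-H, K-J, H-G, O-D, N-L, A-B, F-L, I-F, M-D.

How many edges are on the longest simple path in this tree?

13

BFS from K reaches A last, at distance 13; BFS from A confirms no node is farther.
Path: K - J - M - D - O - I - F - L - N - H - G - C - B - A.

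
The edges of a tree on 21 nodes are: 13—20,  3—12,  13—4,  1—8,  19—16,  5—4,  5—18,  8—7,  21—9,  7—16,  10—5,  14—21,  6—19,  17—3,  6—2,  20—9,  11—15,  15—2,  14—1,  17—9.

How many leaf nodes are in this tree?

4

The leaves are 10, 11, 12, 18.
That is 4 leaves.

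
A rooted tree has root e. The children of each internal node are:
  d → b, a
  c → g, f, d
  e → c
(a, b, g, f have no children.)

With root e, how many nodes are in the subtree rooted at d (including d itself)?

3

The subtree rooted at d contains: d, b, a — 3 nodes.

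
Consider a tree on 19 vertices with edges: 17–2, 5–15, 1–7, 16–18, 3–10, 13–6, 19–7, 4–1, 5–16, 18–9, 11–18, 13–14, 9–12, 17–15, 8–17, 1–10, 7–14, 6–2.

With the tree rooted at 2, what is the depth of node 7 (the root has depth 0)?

4

Climbing from 7 to the root: 7 → 14 → 13 → 6 → 2. That's 4 steps.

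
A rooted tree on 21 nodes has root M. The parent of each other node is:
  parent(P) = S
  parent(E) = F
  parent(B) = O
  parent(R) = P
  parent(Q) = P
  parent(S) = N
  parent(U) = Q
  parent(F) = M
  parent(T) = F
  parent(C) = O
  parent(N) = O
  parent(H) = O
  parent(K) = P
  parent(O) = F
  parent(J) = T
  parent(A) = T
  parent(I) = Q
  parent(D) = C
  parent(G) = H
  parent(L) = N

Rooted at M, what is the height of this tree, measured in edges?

7

U sits deepest: M → F → O → N → S → P → Q → U — 7 edges from the root.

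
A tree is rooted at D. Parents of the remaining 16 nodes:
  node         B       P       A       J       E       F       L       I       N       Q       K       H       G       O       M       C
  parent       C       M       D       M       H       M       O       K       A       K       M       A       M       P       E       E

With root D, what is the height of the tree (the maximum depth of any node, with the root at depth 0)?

7

The longest root-to-leaf path is D → A → H → E → M → P → O → L (7 edges).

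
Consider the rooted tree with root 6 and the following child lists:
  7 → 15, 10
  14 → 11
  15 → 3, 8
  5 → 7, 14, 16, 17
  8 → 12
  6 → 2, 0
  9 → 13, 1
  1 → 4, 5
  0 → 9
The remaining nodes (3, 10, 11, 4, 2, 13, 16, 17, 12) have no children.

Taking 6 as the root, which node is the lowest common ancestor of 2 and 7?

6

2's ancestor chain is 2, 6 and 7's is 7, 5, 1, 9, 0, 6; they first meet at 6.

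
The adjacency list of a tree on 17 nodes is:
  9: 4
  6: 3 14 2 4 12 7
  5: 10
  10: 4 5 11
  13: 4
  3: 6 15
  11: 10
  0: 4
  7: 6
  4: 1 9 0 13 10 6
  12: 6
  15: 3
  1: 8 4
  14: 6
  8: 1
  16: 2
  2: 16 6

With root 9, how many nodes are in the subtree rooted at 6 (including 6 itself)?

8

6's subtree: {6, 3, 2, 7, 12, 14, 15, 16}, size 8.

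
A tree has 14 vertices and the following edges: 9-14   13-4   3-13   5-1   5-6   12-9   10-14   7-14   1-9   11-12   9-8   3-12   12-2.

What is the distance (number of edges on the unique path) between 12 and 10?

3

Walking from 12: 12–9–14–10. Length 3.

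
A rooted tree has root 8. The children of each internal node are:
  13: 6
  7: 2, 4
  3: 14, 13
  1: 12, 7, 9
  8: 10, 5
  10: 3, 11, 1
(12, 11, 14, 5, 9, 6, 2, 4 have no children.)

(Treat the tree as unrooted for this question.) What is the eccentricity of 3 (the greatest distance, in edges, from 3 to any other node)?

4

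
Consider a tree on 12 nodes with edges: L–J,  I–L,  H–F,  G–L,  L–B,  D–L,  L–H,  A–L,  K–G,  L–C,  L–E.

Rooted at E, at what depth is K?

3

Climbing from K to the root: K → G → L → E. That's 3 steps.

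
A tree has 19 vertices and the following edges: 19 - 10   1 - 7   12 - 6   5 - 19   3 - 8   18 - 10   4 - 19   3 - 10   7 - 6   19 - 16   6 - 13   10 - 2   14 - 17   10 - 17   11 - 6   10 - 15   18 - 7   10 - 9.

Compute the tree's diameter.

6

BFS from 13 reaches 8 last, at distance 6; BFS from 8 confirms no node is farther.
Path: 13-6-7-18-10-3-8.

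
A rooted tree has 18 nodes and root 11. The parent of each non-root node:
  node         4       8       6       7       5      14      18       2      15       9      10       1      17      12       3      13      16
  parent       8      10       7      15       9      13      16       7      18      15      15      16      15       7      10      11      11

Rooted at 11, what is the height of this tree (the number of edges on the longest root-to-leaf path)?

6

4 sits deepest: 11 → 16 → 18 → 15 → 10 → 8 → 4 — 6 edges from the root.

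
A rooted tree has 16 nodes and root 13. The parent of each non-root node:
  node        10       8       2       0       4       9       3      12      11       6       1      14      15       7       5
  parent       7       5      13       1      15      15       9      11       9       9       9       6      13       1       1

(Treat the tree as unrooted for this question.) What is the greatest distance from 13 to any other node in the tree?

Distances from 13 peak at 5, attained at 10 (8 also at distance 5).
13 – 15 – 9 – 1 – 7 – 10

5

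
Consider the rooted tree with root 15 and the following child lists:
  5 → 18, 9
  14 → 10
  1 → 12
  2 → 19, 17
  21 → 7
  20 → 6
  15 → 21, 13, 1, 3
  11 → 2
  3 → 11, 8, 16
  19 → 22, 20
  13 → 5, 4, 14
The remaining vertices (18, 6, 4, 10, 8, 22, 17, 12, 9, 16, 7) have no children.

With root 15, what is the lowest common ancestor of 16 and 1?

15

16's ancestor chain is 16, 3, 15 and 1's is 1, 15; they first meet at 15.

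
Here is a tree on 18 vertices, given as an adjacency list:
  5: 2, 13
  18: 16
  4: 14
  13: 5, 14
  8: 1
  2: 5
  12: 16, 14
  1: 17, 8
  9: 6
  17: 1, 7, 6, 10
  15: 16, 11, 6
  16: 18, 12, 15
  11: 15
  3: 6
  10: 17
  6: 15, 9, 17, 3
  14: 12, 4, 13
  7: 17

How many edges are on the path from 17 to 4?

6

17–6–15–16–12–14–4: 6 edges.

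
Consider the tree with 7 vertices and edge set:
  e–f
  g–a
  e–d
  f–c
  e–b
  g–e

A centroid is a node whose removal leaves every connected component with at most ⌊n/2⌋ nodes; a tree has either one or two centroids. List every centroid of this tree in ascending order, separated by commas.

e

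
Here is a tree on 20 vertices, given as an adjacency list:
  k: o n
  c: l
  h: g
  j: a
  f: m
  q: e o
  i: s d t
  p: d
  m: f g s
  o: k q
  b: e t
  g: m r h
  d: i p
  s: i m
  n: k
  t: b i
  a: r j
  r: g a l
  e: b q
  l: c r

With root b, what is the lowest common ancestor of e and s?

b

Path e→root: e b; path s→root: s i t b.
First common node: b.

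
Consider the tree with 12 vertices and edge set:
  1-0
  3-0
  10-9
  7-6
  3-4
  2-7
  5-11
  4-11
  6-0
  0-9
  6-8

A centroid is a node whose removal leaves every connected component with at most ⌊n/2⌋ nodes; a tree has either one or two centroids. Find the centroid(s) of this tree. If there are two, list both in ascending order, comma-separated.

If 0 is removed the pieces have sizes 4, 4, 2, 1, all ≤ ⌊12/2⌋ = 6.
No neighbour of 0 does as well, so 0 is the unique centroid.

0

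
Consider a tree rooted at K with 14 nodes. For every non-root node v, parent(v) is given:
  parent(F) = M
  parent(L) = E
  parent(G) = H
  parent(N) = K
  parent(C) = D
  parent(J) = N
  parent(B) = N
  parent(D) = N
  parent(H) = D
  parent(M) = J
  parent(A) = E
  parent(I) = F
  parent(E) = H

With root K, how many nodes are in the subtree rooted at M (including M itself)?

3

The subtree rooted at M contains: M, F, I — 3 nodes.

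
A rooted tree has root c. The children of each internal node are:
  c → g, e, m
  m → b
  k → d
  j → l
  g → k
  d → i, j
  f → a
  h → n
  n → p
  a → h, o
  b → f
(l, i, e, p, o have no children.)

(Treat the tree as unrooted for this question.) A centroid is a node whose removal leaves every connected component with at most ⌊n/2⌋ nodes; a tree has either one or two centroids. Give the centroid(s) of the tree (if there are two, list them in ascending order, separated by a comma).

Removing c splits the tree into components of sizes 8, 6, 1; the largest is 8 ≤ ⌊16/2⌋ = 8.
Its neighbour m also leaves a largest component of size 8, so both are centroids.

c, m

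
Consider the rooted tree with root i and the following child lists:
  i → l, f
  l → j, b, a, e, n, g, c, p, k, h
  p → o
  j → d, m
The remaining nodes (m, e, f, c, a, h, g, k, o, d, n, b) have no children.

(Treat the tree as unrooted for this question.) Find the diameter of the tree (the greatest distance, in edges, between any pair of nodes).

4

Starting from f, a farthest node is m at distance 4.
One longest path: f – i – l – j – m.
So the diameter is 4.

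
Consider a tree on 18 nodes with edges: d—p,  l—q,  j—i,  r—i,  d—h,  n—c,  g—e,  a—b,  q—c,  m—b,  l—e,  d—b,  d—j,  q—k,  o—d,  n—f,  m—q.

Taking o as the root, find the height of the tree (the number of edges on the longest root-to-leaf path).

7

g sits deepest: o → d → b → m → q → l → e → g — 7 edges from the root.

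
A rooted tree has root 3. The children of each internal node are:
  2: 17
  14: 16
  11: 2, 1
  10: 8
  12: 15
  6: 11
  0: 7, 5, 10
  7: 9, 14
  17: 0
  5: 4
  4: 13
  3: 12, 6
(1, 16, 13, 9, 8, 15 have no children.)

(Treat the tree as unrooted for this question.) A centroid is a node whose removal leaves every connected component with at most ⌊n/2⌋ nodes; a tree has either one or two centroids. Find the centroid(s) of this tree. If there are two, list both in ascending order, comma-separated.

Removing 0 splits the tree into components of sizes 8, 4, 3, 2; the largest is 8 ≤ ⌊18/2⌋ = 9.
Every other node leaves some component of size > 9, so the centroid is unique.

0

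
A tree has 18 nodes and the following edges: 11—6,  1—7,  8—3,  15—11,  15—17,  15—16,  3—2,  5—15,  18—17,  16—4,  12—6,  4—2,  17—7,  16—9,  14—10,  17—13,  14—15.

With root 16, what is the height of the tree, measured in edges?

4

8 sits deepest: 16-4-2-3-8 — 4 edges from the root.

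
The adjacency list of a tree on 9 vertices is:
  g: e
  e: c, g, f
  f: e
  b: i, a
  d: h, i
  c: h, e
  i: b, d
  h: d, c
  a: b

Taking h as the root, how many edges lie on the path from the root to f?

3

Path from h to f: h – c – e – f, which has 3 edges.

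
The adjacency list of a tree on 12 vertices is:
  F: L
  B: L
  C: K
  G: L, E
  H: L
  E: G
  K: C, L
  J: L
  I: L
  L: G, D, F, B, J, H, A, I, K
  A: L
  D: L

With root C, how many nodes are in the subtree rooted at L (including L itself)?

10

The subtree rooted at L contains: L, A, H, J, D, I, F, G, B, E — 10 nodes.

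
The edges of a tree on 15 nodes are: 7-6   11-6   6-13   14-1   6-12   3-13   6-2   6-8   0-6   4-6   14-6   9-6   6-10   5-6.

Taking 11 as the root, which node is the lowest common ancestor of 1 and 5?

6

1's ancestor chain is 1, 14, 6, 11 and 5's is 5, 6, 11; they first meet at 6.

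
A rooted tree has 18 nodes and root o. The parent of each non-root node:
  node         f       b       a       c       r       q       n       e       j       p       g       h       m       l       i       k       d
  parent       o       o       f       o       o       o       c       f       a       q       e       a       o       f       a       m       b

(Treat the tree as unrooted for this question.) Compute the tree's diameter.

5

BFS from d reaches g last, at distance 5; BFS from g confirms no node is farther.
Path: d–b–o–f–e–g.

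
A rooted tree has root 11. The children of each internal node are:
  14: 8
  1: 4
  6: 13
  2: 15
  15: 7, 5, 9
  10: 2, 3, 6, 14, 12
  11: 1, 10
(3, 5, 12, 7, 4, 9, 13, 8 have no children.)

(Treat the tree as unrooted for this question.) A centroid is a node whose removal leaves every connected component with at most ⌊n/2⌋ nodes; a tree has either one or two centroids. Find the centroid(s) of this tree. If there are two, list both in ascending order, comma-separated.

10

Removing 10 splits the tree into components of sizes 5, 3, 2, 2, 1, 1; the largest is 5 ≤ ⌊15/2⌋ = 7.
No neighbour of 10 does as well, so 10 is the unique centroid.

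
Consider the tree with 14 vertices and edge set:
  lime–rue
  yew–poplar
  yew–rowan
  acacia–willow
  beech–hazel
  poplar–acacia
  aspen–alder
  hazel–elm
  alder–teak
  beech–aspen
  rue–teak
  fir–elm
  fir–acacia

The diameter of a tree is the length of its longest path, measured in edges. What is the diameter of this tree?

12

A longest path is rowan – yew – poplar – acacia – fir – elm – hazel – beech – aspen – alder – teak – rue – lime, with 12 edges.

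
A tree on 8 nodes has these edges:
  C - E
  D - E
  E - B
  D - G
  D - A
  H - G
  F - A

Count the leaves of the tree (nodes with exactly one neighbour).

4

The leaves are B, C, F, H.
That is 4 leaves.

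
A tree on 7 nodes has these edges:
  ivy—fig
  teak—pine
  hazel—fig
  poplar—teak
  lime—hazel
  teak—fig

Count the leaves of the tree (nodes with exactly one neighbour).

Degree-1 nodes: ivy, lime, pine, poplar — 4 of them.

4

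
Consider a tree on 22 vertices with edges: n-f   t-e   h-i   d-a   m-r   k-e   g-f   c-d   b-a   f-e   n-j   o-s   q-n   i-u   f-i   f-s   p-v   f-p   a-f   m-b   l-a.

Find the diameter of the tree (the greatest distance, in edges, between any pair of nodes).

6

A longest path is r–m–b–a–f–n–q, with 6 edges.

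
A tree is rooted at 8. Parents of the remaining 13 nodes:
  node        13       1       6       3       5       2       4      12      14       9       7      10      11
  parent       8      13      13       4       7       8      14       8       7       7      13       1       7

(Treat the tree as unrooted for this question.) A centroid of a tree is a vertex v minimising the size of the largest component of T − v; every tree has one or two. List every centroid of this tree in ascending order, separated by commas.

Removing 13 splits the tree into components of sizes 7, 3, 2, 1; the largest is 7 ≤ ⌊14/2⌋ = 7.
Its neighbour 7 also leaves a largest component of size 7, so both are centroids.

7, 13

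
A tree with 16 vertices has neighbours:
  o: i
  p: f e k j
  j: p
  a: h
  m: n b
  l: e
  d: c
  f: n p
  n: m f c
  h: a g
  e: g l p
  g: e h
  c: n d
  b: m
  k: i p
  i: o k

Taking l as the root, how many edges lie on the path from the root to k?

l–e–p–k — 3 edges.

3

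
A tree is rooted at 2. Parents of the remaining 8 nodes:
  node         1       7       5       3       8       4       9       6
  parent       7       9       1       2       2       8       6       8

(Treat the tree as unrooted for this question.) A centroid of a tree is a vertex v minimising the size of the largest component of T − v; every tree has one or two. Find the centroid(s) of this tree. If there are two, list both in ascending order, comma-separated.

6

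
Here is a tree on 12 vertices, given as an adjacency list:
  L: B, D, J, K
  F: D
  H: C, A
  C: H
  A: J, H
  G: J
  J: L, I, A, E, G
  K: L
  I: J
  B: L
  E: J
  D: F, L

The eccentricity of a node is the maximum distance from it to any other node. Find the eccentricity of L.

A farthest node from L is C.
The path L – J – A – H – C has 4 edges.

4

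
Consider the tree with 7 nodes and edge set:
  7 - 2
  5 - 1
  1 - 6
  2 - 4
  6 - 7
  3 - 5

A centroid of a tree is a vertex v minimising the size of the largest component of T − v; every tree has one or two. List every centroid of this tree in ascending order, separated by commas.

6

Delete 6: the remaining components have sizes 3, 3. Max 3 ≤ 3, so 6 is a centroid.
No neighbour of 6 does as well, so 6 is the unique centroid.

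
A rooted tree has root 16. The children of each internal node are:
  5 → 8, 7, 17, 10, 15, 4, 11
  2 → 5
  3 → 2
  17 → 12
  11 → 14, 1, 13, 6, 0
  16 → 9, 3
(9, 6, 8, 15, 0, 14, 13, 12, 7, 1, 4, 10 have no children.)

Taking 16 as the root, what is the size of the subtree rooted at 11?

6

11's subtree: {11, 14, 6, 1, 0, 13}, size 6.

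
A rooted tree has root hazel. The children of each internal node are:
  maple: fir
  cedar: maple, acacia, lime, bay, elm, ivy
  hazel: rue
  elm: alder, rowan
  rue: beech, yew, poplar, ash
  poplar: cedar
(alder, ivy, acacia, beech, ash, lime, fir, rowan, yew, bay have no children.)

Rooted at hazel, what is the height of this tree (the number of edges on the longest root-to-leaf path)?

5

rowan sits deepest: hazel–rue–poplar–cedar–elm–rowan — 5 edges from the root.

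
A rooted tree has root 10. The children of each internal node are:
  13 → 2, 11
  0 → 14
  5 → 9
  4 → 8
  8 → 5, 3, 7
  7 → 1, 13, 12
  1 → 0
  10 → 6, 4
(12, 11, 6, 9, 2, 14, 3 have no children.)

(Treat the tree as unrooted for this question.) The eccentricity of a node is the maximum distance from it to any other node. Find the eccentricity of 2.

6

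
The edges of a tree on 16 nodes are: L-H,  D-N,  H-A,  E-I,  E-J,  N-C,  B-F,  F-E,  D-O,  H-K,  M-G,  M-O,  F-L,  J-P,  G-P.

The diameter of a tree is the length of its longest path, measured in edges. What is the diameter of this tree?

12

A longest path is C – N – D – O – M – G – P – J – E – F – L – H – K, with 12 edges.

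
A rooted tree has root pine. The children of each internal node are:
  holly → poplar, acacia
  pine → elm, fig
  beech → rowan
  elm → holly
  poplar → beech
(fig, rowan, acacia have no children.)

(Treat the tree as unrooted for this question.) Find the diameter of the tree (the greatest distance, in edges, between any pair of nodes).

Starting from rowan, a farthest node is fig at distance 6.
One longest path: rowan–beech–poplar–holly–elm–pine–fig.
So the diameter is 6.

6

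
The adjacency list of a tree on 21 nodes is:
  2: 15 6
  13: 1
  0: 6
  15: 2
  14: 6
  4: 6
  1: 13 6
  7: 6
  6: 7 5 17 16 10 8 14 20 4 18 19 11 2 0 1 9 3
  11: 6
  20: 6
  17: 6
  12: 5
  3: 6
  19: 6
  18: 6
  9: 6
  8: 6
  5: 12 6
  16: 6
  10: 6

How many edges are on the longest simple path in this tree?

4

BFS from 12 reaches 13 last, at distance 4; BFS from 13 confirms no node is farther.
Path: 12–5–6–1–13.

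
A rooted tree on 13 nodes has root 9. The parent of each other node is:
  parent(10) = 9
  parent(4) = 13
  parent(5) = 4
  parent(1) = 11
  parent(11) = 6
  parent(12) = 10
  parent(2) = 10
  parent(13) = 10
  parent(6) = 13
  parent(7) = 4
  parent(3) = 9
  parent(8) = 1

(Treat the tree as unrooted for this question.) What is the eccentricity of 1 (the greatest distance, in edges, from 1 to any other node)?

6

Distances from 1 peak at 6, attained at 3.
1 – 11 – 6 – 13 – 10 – 9 – 3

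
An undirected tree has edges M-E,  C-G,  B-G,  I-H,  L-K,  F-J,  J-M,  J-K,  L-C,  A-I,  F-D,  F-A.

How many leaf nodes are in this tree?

Exactly 4 nodes have a single neighbour: B, D, E, H.

4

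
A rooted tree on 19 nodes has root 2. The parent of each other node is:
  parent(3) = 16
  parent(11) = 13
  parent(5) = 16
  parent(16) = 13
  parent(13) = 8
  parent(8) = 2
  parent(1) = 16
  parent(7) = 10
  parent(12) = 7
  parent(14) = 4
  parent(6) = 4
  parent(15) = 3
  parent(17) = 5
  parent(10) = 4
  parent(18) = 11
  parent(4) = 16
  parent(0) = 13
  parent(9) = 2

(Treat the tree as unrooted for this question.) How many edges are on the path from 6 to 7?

The path is 6 - 4 - 10 - 7, which has 3 edges.

3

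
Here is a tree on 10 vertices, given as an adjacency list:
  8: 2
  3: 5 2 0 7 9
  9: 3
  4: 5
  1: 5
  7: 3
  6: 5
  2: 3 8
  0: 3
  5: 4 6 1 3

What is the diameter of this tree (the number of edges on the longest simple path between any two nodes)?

4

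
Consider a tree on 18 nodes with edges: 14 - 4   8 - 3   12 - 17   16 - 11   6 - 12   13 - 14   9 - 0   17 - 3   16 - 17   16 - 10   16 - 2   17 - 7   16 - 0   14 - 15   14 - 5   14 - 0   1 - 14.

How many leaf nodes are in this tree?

12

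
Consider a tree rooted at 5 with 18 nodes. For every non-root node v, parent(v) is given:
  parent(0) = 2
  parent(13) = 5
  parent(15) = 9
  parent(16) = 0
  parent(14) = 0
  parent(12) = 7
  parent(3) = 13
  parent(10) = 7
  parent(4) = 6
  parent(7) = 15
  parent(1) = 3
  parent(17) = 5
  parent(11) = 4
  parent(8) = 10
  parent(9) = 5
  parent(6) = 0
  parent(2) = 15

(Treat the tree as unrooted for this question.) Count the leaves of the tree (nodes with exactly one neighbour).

Exactly 7 nodes have a single neighbour: 1, 8, 11, 12, 14, 16, 17.

7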